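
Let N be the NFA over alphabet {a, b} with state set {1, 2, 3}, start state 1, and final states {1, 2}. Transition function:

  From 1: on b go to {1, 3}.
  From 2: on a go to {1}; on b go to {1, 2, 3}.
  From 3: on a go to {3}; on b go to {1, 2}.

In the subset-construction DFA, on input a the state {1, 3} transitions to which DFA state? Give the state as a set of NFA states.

{3}

δ(1,a) = ∅; δ(3,a) = {3}.
Union: {3}.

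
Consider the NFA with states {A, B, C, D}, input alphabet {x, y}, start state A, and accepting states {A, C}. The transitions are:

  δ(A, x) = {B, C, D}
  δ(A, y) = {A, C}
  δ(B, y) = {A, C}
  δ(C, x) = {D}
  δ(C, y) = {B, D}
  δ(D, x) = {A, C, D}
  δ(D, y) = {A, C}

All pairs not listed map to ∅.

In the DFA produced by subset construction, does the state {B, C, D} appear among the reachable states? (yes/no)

yes

Start state of the DFA: {A}.
{A} --x--> {B, C, D}  [new]
{A} --y--> {A, C}  [new]
{B, C, D} --x--> {A, C, D}  [new]
{B, C, D} --y--> {A, B, C, D}  [new]
{A, C} --x--> {B, C, D}  [seen]
{A, C} --y--> {A, B, C, D}  [seen]
{A, C, D} --x--> {A, B, C, D}  [seen]
{A, C, D} --y--> {A, B, C, D}  [seen]
{A, B, C, D} --x--> {A, B, C, D}  [seen]
{A, B, C, D} --y--> {A, B, C, D}  [seen]
Reachable DFA states: {A}, {B, C, D}, {A, C}, {A, C, D}, {A, B, C, D}.
{B, C, D} is among them.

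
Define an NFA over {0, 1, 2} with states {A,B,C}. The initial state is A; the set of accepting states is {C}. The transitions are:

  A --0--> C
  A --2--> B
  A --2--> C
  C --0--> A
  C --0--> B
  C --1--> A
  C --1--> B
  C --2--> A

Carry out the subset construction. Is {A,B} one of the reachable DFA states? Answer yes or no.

Start state of the DFA: {A}.
{A} --0--> {C}  [new]
{A} --1--> ∅  [new]
{A} --2--> {B,C}  [new]
{C} --0--> {A,B}  [new]
{C} --1--> {A,B}  [seen]
{C} --2--> {A}  [seen]
∅ --0--> ∅  [seen]
∅ --1--> ∅  [seen]
∅ --2--> ∅  [seen]
{B,C} --0--> {A,B}  [seen]
{B,C} --1--> {A,B}  [seen]
{B,C} --2--> {A}  [seen]
{A,B} --0--> {C}  [seen]
{A,B} --1--> ∅  [seen]
{A,B} --2--> {B,C}  [seen]
Reachable DFA states: {A}, {C}, ∅, {B,C}, {A,B}.
{A,B} is among them.

yes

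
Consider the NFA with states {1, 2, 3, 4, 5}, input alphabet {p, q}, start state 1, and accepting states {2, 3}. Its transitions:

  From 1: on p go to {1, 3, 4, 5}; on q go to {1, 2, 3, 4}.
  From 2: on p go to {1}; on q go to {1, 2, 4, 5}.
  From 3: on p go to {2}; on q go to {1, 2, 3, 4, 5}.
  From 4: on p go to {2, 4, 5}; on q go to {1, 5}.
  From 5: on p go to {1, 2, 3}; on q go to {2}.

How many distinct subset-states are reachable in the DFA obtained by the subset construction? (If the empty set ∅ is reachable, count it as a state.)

Start state of the DFA: {1}.
{1} --p--> {1, 3, 4, 5}  [new]
{1} --q--> {1, 2, 3, 4}  [new]
{1, 3, 4, 5} --p--> {1, 2, 3, 4, 5}  [new]
{1, 3, 4, 5} --q--> {1, 2, 3, 4, 5}  [seen]
{1, 2, 3, 4} --p--> {1, 2, 3, 4, 5}  [seen]
{1, 2, 3, 4} --q--> {1, 2, 3, 4, 5}  [seen]
{1, 2, 3, 4, 5} --p--> {1, 2, 3, 4, 5}  [seen]
{1, 2, 3, 4, 5} --q--> {1, 2, 3, 4, 5}  [seen]
Reachable DFA states: {1}, {1, 3, 4, 5}, {1, 2, 3, 4}, {1, 2, 3, 4, 5}.

4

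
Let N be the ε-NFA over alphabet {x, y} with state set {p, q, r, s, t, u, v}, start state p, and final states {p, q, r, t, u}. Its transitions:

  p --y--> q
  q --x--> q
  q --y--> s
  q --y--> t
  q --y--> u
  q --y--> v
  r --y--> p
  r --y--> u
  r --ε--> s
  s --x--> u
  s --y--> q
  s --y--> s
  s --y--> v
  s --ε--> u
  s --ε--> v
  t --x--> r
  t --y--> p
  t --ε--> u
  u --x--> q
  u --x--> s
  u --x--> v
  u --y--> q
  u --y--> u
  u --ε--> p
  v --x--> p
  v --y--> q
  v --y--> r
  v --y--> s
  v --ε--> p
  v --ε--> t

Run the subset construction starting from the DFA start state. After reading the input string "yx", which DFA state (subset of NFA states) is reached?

{q}

Start: {p}.
δ(p,y) = {q}.
Union: {q}.
After y: {q}.
δ(q,x) = {q}.
Union: {q}.
After x: {q}.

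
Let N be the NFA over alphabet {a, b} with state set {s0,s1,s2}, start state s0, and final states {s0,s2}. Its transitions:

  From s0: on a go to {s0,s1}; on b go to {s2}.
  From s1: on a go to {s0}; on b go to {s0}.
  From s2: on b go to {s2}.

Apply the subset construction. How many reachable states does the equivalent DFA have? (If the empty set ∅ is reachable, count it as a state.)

Start state of the DFA: {s0}.
{s0} --a--> {s0,s1}  [new]
{s0} --b--> {s2}  [new]
{s0,s1} --a--> {s0,s1}  [seen]
{s0,s1} --b--> {s0,s2}  [new]
{s2} --a--> ∅  [new]
{s2} --b--> {s2}  [seen]
{s0,s2} --a--> {s0,s1}  [seen]
{s0,s2} --b--> {s2}  [seen]
∅ --a--> ∅  [seen]
∅ --b--> ∅  [seen]
Reachable DFA states: {s0}, {s0,s1}, {s2}, {s0,s2}, ∅.

5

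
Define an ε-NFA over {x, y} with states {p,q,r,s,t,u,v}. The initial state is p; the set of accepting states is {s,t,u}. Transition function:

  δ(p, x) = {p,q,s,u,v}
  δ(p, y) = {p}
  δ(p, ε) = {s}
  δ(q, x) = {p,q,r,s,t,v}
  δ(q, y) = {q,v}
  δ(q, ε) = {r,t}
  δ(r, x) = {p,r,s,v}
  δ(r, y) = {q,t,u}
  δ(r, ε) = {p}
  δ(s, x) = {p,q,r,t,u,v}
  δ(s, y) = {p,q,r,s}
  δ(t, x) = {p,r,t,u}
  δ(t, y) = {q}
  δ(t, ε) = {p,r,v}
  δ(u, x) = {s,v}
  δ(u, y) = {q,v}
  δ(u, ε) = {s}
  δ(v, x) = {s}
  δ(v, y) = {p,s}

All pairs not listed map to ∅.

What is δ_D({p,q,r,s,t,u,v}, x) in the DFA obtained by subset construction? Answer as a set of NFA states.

δ(p,x) = {p,q,s,u,v}; δ(q,x) = {p,q,r,s,t,v}; δ(r,x) = {p,r,s,v}; δ(s,x) = {p,q,r,t,u,v}; δ(t,x) = {p,r,t,u}; δ(u,x) = {s,v}; δ(v,x) = {s}.
Union: {p,q,r,s,t,u,v}.

{p,q,r,s,t,u,v}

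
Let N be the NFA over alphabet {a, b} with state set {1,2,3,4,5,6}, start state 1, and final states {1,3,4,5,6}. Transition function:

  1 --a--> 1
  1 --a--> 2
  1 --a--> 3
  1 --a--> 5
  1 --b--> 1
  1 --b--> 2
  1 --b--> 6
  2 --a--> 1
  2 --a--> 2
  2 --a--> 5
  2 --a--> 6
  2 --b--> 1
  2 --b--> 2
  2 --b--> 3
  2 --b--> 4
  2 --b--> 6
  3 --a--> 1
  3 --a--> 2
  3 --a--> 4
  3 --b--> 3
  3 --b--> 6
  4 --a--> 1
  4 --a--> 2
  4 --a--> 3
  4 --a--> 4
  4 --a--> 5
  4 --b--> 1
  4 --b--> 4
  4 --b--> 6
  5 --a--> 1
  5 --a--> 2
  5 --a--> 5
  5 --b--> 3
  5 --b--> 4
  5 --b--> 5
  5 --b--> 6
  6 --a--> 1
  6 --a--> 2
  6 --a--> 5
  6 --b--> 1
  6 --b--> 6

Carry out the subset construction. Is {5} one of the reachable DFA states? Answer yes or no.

Start state of the DFA: {1}.
{1} --a--> {1,2,3,5}  [new]
{1} --b--> {1,2,6}  [new]
{1,2,3,5} --a--> {1,2,3,4,5,6}  [new]
{1,2,3,5} --b--> {1,2,3,4,5,6}  [seen]
{1,2,6} --a--> {1,2,3,5,6}  [new]
{1,2,6} --b--> {1,2,3,4,6}  [new]
{1,2,3,4,5,6} --a--> {1,2,3,4,5,6}  [seen]
{1,2,3,4,5,6} --b--> {1,2,3,4,5,6}  [seen]
{1,2,3,5,6} --a--> {1,2,3,4,5,6}  [seen]
{1,2,3,5,6} --b--> {1,2,3,4,5,6}  [seen]
{1,2,3,4,6} --a--> {1,2,3,4,5,6}  [seen]
{1,2,3,4,6} --b--> {1,2,3,4,6}  [seen]
Reachable DFA states: {1}, {1,2,3,5}, {1,2,6}, {1,2,3,4,5,6}, {1,2,3,5,6}, {1,2,3,4,6}.
{5} is not among them.

no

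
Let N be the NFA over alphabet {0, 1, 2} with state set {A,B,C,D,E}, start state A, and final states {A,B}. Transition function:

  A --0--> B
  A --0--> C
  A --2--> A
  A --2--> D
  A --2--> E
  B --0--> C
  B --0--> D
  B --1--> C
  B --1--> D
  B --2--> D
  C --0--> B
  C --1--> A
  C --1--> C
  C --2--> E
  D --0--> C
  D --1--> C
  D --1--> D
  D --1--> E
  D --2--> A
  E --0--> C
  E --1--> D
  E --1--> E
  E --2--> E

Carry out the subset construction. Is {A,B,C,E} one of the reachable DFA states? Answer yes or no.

Start state of the DFA: {A}.
{A} --0--> {B,C}  [new]
{A} --1--> ∅  [new]
{A} --2--> {A,D,E}  [new]
{B,C} --0--> {B,C,D}  [new]
{B,C} --1--> {A,C,D}  [new]
{B,C} --2--> {D,E}  [new]
∅ --0--> ∅  [seen]
∅ --1--> ∅  [seen]
∅ --2--> ∅  [seen]
{A,D,E} --0--> {B,C}  [seen]
{A,D,E} --1--> {C,D,E}  [new]
{A,D,E} --2--> {A,D,E}  [seen]
{B,C,D} --0--> {B,C,D}  [seen]
{B,C,D} --1--> {A,C,D,E}  [new]
{B,C,D} --2--> {A,D,E}  [seen]
{A,C,D} --0--> {B,C}  [seen]
{A,C,D} --1--> {A,C,D,E}  [seen]
{A,C,D} --2--> {A,D,E}  [seen]
{D,E} --0--> {C}  [new]
{D,E} --1--> {C,D,E}  [seen]
{D,E} --2--> {A,E}  [new]
{C,D,E} --0--> {B,C}  [seen]
{C,D,E} --1--> {A,C,D,E}  [seen]
{C,D,E} --2--> {A,E}  [seen]
{A,C,D,E} --0--> {B,C}  [seen]
{A,C,D,E} --1--> {A,C,D,E}  [seen]
{A,C,D,E} --2--> {A,D,E}  [seen]
{C} --0--> {B}  [new]
{C} --1--> {A,C}  [new]
{C} --2--> {E}  [new]
{A,E} --0--> {B,C}  [seen]
{A,E} --1--> {D,E}  [seen]
{A,E} --2--> {A,D,E}  [seen]
{B} --0--> {C,D}  [new]
{B} --1--> {C,D}  [seen]
{B} --2--> {D}  [new]
{A,C} --0--> {B,C}  [seen]
{A,C} --1--> {A,C}  [seen]
{A,C} --2--> {A,D,E}  [seen]
{E} --0--> {C}  [seen]
{E} --1--> {D,E}  [seen]
{E} --2--> {E}  [seen]
{C,D} --0--> {B,C}  [seen]
{C,D} --1--> {A,C,D,E}  [seen]
{C,D} --2--> {A,E}  [seen]
{D} --0--> {C}  [seen]
{D} --1--> {C,D,E}  [seen]
{D} --2--> {A}  [seen]
Reachable DFA states: {A}, {B,C}, ∅, {A,D,E}, {B,C,D}, {A,C,D}, {D,E}, {C,D,E}, {A,C,D,E}, {C}, {A,E}, {B}, {A,C}, {E}, {C,D}, {D}.
{A,B,C,E} is not among them.

no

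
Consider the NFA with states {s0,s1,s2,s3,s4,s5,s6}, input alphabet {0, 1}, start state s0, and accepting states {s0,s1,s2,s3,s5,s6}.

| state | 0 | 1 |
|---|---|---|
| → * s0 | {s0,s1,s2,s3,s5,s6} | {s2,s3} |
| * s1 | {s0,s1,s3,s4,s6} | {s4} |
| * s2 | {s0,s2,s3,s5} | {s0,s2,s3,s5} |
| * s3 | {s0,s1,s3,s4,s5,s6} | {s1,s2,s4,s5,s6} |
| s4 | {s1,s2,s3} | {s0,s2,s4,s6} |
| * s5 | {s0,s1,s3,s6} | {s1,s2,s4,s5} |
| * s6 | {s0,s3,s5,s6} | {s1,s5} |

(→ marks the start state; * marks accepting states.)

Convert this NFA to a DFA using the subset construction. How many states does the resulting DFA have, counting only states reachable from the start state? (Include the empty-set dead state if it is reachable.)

4

Start state of the DFA: {s0}.
{s0} --0--> {s0,s1,s2,s3,s5,s6}  [new]
{s0} --1--> {s2,s3}  [new]
{s0,s1,s2,s3,s5,s6} --0--> {s0,s1,s2,s3,s4,s5,s6}  [new]
{s0,s1,s2,s3,s5,s6} --1--> {s0,s1,s2,s3,s4,s5,s6}  [seen]
{s2,s3} --0--> {s0,s1,s2,s3,s4,s5,s6}  [seen]
{s2,s3} --1--> {s0,s1,s2,s3,s4,s5,s6}  [seen]
{s0,s1,s2,s3,s4,s5,s6} --0--> {s0,s1,s2,s3,s4,s5,s6}  [seen]
{s0,s1,s2,s3,s4,s5,s6} --1--> {s0,s1,s2,s3,s4,s5,s6}  [seen]
Reachable DFA states: {s0}, {s0,s1,s2,s3,s5,s6}, {s2,s3}, {s0,s1,s2,s3,s4,s5,s6}.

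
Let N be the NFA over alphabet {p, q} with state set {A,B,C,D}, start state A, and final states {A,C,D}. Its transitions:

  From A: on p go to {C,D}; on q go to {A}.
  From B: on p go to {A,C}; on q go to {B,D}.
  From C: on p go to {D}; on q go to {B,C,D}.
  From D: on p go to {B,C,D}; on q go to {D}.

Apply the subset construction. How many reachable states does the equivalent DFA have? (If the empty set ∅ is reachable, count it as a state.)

Start state of the DFA: {A}.
{A} --p--> {C,D}  [new]
{A} --q--> {A}  [seen]
{C,D} --p--> {B,C,D}  [new]
{C,D} --q--> {B,C,D}  [seen]
{B,C,D} --p--> {A,B,C,D}  [new]
{B,C,D} --q--> {B,C,D}  [seen]
{A,B,C,D} --p--> {A,B,C,D}  [seen]
{A,B,C,D} --q--> {A,B,C,D}  [seen]
Reachable DFA states: {A}, {C,D}, {B,C,D}, {A,B,C,D}.

4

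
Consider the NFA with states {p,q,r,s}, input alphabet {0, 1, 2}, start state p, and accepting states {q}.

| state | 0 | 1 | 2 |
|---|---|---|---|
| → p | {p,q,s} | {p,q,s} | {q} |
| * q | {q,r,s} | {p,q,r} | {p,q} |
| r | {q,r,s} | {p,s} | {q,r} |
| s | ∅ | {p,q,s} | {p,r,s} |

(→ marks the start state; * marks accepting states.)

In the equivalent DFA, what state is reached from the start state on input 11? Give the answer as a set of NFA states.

{p,q,r,s}

Start: {p}.
δ(p,1) = {p,q,s}.
Union: {p,q,s}.
After 1: {p,q,s}.
δ(p,1) = {p,q,s}; δ(q,1) = {p,q,r}; δ(s,1) = {p,q,s}.
Union: {p,q,r,s}.
After 1: {p,q,r,s}.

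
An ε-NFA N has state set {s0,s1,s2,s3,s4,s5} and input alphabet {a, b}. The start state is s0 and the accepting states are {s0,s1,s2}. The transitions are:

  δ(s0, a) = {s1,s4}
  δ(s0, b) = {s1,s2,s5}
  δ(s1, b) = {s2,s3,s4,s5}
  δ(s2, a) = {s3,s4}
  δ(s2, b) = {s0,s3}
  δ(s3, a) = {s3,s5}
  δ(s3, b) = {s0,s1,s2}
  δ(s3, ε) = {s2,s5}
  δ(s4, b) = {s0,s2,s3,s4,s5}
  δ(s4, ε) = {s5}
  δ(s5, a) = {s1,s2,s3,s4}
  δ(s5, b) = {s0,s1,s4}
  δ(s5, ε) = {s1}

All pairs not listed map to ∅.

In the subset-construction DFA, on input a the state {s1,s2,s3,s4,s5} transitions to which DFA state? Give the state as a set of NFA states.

δ(s1,a) = ∅; δ(s2,a) = {s3,s4}; δ(s3,a) = {s3,s5}; δ(s4,a) = ∅; δ(s5,a) = {s1,s2,s3,s4}.
Union: {s1,s2,s3,s4,s5}.

{s1,s2,s3,s4,s5}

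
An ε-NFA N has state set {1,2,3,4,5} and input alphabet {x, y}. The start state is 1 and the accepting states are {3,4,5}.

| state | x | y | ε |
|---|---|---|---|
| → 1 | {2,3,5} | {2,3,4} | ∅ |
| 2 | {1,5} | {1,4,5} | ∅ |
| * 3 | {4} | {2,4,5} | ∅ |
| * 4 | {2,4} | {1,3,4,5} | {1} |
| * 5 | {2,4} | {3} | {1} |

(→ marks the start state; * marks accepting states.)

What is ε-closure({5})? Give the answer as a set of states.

{1,5}

Begin with {5}.
5 →ε {1}; add 1.
ε-closure = {1,5}.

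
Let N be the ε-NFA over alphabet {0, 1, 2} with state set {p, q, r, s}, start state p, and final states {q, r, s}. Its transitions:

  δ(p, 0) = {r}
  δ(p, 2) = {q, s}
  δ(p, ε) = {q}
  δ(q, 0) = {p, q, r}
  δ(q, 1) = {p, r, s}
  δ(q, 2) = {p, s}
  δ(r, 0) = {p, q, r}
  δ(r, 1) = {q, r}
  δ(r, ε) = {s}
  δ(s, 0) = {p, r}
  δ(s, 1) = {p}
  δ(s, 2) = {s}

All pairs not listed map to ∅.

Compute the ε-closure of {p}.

{p, q}

Begin with {p}.
p →ε {q}; add q.
ε-closure = {p, q}.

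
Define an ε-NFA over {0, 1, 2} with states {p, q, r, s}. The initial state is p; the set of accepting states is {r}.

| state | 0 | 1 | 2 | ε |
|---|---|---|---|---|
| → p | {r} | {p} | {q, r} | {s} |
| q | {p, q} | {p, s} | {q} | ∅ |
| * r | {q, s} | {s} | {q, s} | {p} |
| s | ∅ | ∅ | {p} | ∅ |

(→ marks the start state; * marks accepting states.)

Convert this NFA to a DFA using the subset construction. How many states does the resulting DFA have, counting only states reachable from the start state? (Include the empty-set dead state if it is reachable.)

Start state of the DFA: {p, s} (ε-closure of the NFA start).
{p, s} --0--> {p, r, s}  [new]
{p, s} --1--> {p, s}  [seen]
{p, s} --2--> {p, q, r, s}  [new]
{p, r, s} --0--> {p, q, r, s}  [seen]
{p, r, s} --1--> {p, s}  [seen]
{p, r, s} --2--> {p, q, r, s}  [seen]
{p, q, r, s} --0--> {p, q, r, s}  [seen]
{p, q, r, s} --1--> {p, s}  [seen]
{p, q, r, s} --2--> {p, q, r, s}  [seen]
Reachable DFA states: {p, s}, {p, r, s}, {p, q, r, s}.

3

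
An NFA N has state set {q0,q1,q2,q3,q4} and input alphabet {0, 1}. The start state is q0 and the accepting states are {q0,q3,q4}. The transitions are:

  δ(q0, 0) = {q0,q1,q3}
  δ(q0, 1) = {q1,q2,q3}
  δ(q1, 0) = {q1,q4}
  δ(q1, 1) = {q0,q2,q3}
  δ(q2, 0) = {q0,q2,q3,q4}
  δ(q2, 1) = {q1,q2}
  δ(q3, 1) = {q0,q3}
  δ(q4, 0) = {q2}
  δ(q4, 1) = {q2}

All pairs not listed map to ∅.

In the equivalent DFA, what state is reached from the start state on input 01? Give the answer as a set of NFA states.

Start: {q0}.
δ(q0,0) = {q0,q1,q3}.
Union: {q0,q1,q3}.
After 0: {q0,q1,q3}.
δ(q0,1) = {q1,q2,q3}; δ(q1,1) = {q0,q2,q3}; δ(q3,1) = {q0,q3}.
Union: {q0,q1,q2,q3}.
After 1: {q0,q1,q2,q3}.

{q0,q1,q2,q3}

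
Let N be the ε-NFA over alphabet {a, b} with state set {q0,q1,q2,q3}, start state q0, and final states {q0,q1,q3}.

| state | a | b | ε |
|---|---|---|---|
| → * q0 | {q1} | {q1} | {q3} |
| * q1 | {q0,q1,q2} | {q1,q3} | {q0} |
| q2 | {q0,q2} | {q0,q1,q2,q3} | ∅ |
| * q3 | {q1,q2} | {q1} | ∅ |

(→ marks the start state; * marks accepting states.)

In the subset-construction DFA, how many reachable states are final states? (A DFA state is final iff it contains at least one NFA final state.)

Start state of the DFA: {q0,q3} (ε-closure of the NFA start).
{q0,q3} --a--> {q0,q1,q2,q3}  [new]
{q0,q3} --b--> {q0,q1,q3}  [new]
{q0,q1,q2,q3} --a--> {q0,q1,q2,q3}  [seen]
{q0,q1,q2,q3} --b--> {q0,q1,q2,q3}  [seen]
{q0,q1,q3} --a--> {q0,q1,q2,q3}  [seen]
{q0,q1,q3} --b--> {q0,q1,q3}  [seen]
Reachable DFA states: {q0,q3}, {q0,q1,q2,q3}, {q0,q1,q3}.
Accepting DFA states (contain an NFA accepting state): {q0,q3}, {q0,q1,q2,q3}, {q0,q1,q3}.

3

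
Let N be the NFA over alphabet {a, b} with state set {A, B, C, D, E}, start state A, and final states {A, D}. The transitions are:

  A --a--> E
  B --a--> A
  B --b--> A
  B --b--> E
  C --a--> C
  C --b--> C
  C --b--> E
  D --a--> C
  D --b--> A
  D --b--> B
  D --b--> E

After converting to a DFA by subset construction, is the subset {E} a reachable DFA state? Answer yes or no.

yes

Start state of the DFA: {A}.
{A} --a--> {E}  [new]
{A} --b--> ∅  [new]
{E} --a--> ∅  [seen]
{E} --b--> ∅  [seen]
∅ --a--> ∅  [seen]
∅ --b--> ∅  [seen]
Reachable DFA states: {A}, {E}, ∅.
{E} is among them.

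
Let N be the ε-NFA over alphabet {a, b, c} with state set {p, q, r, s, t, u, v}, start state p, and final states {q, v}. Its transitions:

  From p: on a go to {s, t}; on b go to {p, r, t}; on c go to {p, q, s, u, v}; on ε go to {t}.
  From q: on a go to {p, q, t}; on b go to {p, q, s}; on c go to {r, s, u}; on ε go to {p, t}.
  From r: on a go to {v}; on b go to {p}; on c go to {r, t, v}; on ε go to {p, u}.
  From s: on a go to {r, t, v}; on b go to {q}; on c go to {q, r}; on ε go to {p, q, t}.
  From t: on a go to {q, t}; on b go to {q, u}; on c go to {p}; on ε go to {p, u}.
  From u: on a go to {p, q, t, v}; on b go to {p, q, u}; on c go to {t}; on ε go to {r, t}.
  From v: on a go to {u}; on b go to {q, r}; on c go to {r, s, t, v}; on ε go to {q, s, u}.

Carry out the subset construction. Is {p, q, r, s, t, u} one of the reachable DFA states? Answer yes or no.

Start state of the DFA: {p, r, t, u} (ε-closure of the NFA start).
{p, r, t, u} --a--> {p, q, r, s, t, u, v}  [new]
{p, r, t, u} --b--> {p, q, r, t, u}  [new]
{p, r, t, u} --c--> {p, q, r, s, t, u, v}  [seen]
{p, q, r, s, t, u, v} --a--> {p, q, r, s, t, u, v}  [seen]
{p, q, r, s, t, u, v} --b--> {p, q, r, s, t, u}  [new]
{p, q, r, s, t, u, v} --c--> {p, q, r, s, t, u, v}  [seen]
{p, q, r, t, u} --a--> {p, q, r, s, t, u, v}  [seen]
{p, q, r, t, u} --b--> {p, q, r, s, t, u}  [seen]
{p, q, r, t, u} --c--> {p, q, r, s, t, u, v}  [seen]
{p, q, r, s, t, u} --a--> {p, q, r, s, t, u, v}  [seen]
{p, q, r, s, t, u} --b--> {p, q, r, s, t, u}  [seen]
{p, q, r, s, t, u} --c--> {p, q, r, s, t, u, v}  [seen]
Reachable DFA states: {p, r, t, u}, {p, q, r, s, t, u, v}, {p, q, r, t, u}, {p, q, r, s, t, u}.
{p, q, r, s, t, u} is among them.

yes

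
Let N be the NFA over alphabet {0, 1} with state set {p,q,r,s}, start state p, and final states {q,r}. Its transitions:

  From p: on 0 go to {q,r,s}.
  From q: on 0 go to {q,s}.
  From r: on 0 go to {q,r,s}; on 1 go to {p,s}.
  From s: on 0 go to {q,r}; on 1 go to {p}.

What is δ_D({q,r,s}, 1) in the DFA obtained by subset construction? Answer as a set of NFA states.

δ(q,1) = ∅; δ(r,1) = {p,s}; δ(s,1) = {p}.
Union: {p,s}.

{p,s}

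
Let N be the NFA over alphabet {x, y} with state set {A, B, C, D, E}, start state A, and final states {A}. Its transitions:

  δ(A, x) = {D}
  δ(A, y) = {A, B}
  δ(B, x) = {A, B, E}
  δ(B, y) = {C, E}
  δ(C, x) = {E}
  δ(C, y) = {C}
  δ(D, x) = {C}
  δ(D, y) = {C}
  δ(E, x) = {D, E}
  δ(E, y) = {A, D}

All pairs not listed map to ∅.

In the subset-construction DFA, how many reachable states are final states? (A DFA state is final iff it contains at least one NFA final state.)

8

Start state of the DFA: {A}.
{A} --x--> {D}  [new]
{A} --y--> {A, B}  [new]
{D} --x--> {C}  [new]
{D} --y--> {C}  [seen]
{A, B} --x--> {A, B, D, E}  [new]
{A, B} --y--> {A, B, C, E}  [new]
{C} --x--> {E}  [new]
{C} --y--> {C}  [seen]
{A, B, D, E} --x--> {A, B, C, D, E}  [new]
{A, B, D, E} --y--> {A, B, C, D, E}  [seen]
{A, B, C, E} --x--> {A, B, D, E}  [seen]
{A, B, C, E} --y--> {A, B, C, D, E}  [seen]
{E} --x--> {D, E}  [new]
{E} --y--> {A, D}  [new]
{A, B, C, D, E} --x--> {A, B, C, D, E}  [seen]
{A, B, C, D, E} --y--> {A, B, C, D, E}  [seen]
{D, E} --x--> {C, D, E}  [new]
{D, E} --y--> {A, C, D}  [new]
{A, D} --x--> {C, D}  [new]
{A, D} --y--> {A, B, C}  [new]
{C, D, E} --x--> {C, D, E}  [seen]
{C, D, E} --y--> {A, C, D}  [seen]
{A, C, D} --x--> {C, D, E}  [seen]
{A, C, D} --y--> {A, B, C}  [seen]
{C, D} --x--> {C, E}  [new]
{C, D} --y--> {C}  [seen]
{A, B, C} --x--> {A, B, D, E}  [seen]
{A, B, C} --y--> {A, B, C, E}  [seen]
{C, E} --x--> {D, E}  [seen]
{C, E} --y--> {A, C, D}  [seen]
Reachable DFA states: {A}, {D}, {A, B}, {C}, {A, B, D, E}, {A, B, C, E}, {E}, {A, B, C, D, E}, {D, E}, {A, D}, {C, D, E}, {A, C, D}, {C, D}, {A, B, C}, {C, E}.
Accepting DFA states (contain an NFA accepting state): {A}, {A, B}, {A, B, D, E}, {A, B, C, E}, {A, B, C, D, E}, {A, D}, {A, C, D}, {A, B, C}.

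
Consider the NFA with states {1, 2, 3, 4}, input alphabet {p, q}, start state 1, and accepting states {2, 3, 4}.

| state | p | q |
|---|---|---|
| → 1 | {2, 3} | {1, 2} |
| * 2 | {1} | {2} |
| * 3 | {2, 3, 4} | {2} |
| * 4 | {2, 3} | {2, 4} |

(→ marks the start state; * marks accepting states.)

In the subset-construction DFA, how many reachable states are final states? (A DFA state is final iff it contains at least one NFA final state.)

Start state of the DFA: {1}.
{1} --p--> {2, 3}  [new]
{1} --q--> {1, 2}  [new]
{2, 3} --p--> {1, 2, 3, 4}  [new]
{2, 3} --q--> {2}  [new]
{1, 2} --p--> {1, 2, 3}  [new]
{1, 2} --q--> {1, 2}  [seen]
{1, 2, 3, 4} --p--> {1, 2, 3, 4}  [seen]
{1, 2, 3, 4} --q--> {1, 2, 4}  [new]
{2} --p--> {1}  [seen]
{2} --q--> {2}  [seen]
{1, 2, 3} --p--> {1, 2, 3, 4}  [seen]
{1, 2, 3} --q--> {1, 2}  [seen]
{1, 2, 4} --p--> {1, 2, 3}  [seen]
{1, 2, 4} --q--> {1, 2, 4}  [seen]
Reachable DFA states: {1}, {2, 3}, {1, 2}, {1, 2, 3, 4}, {2}, {1, 2, 3}, {1, 2, 4}.
Accepting DFA states (contain an NFA accepting state): {2, 3}, {1, 2}, {1, 2, 3, 4}, {2}, {1, 2, 3}, {1, 2, 4}.

6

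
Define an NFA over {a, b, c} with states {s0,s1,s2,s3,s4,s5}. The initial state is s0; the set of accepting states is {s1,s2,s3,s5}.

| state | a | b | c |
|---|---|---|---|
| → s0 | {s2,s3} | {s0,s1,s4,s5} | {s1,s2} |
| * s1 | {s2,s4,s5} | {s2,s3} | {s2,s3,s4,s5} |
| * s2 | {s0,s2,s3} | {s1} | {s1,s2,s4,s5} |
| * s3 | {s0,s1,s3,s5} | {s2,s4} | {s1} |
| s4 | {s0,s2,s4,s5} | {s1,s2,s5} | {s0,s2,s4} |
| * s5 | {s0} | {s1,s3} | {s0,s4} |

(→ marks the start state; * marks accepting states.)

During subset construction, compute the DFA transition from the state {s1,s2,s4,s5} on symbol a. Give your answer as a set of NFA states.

δ(s1,a) = {s2,s4,s5}; δ(s2,a) = {s0,s2,s3}; δ(s4,a) = {s0,s2,s4,s5}; δ(s5,a) = {s0}.
Union: {s0,s2,s3,s4,s5}.

{s0,s2,s3,s4,s5}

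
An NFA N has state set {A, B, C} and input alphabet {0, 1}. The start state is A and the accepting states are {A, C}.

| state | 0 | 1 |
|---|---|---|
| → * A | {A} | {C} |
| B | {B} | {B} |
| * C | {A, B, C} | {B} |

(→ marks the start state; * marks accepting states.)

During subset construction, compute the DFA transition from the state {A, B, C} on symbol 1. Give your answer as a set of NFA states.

δ(A,1) = {C}; δ(B,1) = {B}; δ(C,1) = {B}.
Union: {B, C}.

{B, C}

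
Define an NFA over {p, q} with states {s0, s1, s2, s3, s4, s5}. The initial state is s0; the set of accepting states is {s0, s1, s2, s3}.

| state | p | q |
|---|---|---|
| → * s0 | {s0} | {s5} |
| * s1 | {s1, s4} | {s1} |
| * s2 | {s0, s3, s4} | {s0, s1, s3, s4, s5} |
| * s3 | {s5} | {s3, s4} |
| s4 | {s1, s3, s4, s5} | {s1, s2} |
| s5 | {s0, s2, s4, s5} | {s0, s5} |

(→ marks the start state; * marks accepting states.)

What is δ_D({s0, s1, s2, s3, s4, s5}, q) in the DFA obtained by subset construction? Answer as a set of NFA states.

δ(s0,q) = {s5}; δ(s1,q) = {s1}; δ(s2,q) = {s0, s1, s3, s4, s5}; δ(s3,q) = {s3, s4}; δ(s4,q) = {s1, s2}; δ(s5,q) = {s0, s5}.
Union: {s0, s1, s2, s3, s4, s5}.

{s0, s1, s2, s3, s4, s5}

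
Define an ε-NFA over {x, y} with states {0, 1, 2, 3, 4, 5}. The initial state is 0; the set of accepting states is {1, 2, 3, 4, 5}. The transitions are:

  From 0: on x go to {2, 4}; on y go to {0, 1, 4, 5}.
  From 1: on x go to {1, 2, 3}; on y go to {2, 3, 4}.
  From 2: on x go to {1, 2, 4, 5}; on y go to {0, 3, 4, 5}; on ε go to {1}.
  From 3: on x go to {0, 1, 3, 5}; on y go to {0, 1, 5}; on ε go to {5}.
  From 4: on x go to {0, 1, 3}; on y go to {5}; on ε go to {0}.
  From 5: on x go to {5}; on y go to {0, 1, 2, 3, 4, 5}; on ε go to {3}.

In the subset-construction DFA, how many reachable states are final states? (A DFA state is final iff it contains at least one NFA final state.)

Start state of the DFA: {0} (ε-closure of the NFA start).
{0} --x--> {0, 1, 2, 4}  [new]
{0} --y--> {0, 1, 3, 4, 5}  [new]
{0, 1, 2, 4} --x--> {0, 1, 2, 3, 4, 5}  [new]
{0, 1, 2, 4} --y--> {0, 1, 2, 3, 4, 5}  [seen]
{0, 1, 3, 4, 5} --x--> {0, 1, 2, 3, 4, 5}  [seen]
{0, 1, 3, 4, 5} --y--> {0, 1, 2, 3, 4, 5}  [seen]
{0, 1, 2, 3, 4, 5} --x--> {0, 1, 2, 3, 4, 5}  [seen]
{0, 1, 2, 3, 4, 5} --y--> {0, 1, 2, 3, 4, 5}  [seen]
Reachable DFA states: {0}, {0, 1, 2, 4}, {0, 1, 3, 4, 5}, {0, 1, 2, 3, 4, 5}.
Accepting DFA states (contain an NFA accepting state): {0, 1, 2, 4}, {0, 1, 3, 4, 5}, {0, 1, 2, 3, 4, 5}.

3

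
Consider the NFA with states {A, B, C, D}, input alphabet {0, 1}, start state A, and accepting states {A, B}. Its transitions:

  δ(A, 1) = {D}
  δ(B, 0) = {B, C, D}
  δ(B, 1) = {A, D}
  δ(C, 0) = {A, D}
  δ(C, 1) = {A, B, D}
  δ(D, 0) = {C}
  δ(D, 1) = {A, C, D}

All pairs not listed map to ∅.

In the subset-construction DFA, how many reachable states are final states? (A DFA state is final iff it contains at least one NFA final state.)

Start state of the DFA: {A}.
{A} --0--> ∅  [new]
{A} --1--> {D}  [new]
∅ --0--> ∅  [seen]
∅ --1--> ∅  [seen]
{D} --0--> {C}  [new]
{D} --1--> {A, C, D}  [new]
{C} --0--> {A, D}  [new]
{C} --1--> {A, B, D}  [new]
{A, C, D} --0--> {A, C, D}  [seen]
{A, C, D} --1--> {A, B, C, D}  [new]
{A, D} --0--> {C}  [seen]
{A, D} --1--> {A, C, D}  [seen]
{A, B, D} --0--> {B, C, D}  [new]
{A, B, D} --1--> {A, C, D}  [seen]
{A, B, C, D} --0--> {A, B, C, D}  [seen]
{A, B, C, D} --1--> {A, B, C, D}  [seen]
{B, C, D} --0--> {A, B, C, D}  [seen]
{B, C, D} --1--> {A, B, C, D}  [seen]
Reachable DFA states: {A}, ∅, {D}, {C}, {A, C, D}, {A, D}, {A, B, D}, {A, B, C, D}, {B, C, D}.
Accepting DFA states (contain an NFA accepting state): {A}, {A, C, D}, {A, D}, {A, B, D}, {A, B, C, D}, {B, C, D}.

6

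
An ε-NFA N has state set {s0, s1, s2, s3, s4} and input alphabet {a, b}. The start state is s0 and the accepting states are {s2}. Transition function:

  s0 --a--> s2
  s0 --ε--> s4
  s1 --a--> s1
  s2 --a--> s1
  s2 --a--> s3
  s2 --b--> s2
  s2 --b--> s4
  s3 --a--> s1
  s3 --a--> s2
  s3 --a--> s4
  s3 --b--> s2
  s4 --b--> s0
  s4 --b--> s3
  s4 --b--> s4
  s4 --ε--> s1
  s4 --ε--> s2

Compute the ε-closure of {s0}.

{s0, s1, s2, s4}

Begin with {s0}.
s0 →ε {s4}; add s4.
s4 →ε {s1, s2}; add s1, s2.
ε-closure = {s0, s1, s2, s4}.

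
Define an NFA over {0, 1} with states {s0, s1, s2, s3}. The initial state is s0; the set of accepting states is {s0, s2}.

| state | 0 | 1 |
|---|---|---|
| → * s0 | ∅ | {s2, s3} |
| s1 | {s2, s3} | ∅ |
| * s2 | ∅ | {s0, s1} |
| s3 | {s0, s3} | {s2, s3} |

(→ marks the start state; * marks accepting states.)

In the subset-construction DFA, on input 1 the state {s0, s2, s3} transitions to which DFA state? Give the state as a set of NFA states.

δ(s0,1) = {s2, s3}; δ(s2,1) = {s0, s1}; δ(s3,1) = {s2, s3}.
Union: {s0, s1, s2, s3}.

{s0, s1, s2, s3}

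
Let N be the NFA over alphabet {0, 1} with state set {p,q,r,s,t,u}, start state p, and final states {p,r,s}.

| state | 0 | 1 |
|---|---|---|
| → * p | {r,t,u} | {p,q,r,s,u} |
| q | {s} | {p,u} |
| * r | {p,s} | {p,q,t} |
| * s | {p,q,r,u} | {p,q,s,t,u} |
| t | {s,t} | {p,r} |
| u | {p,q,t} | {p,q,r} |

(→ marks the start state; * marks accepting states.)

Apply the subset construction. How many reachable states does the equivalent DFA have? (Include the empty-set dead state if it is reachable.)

Start state of the DFA: {p}.
{p} --0--> {r,t,u}  [new]
{p} --1--> {p,q,r,s,u}  [new]
{r,t,u} --0--> {p,q,s,t}  [new]
{r,t,u} --1--> {p,q,r,t}  [new]
{p,q,r,s,u} --0--> {p,q,r,s,t,u}  [new]
{p,q,r,s,u} --1--> {p,q,r,s,t,u}  [seen]
{p,q,s,t} --0--> {p,q,r,s,t,u}  [seen]
{p,q,s,t} --1--> {p,q,r,s,t,u}  [seen]
{p,q,r,t} --0--> {p,r,s,t,u}  [new]
{p,q,r,t} --1--> {p,q,r,s,t,u}  [seen]
{p,q,r,s,t,u} --0--> {p,q,r,s,t,u}  [seen]
{p,q,r,s,t,u} --1--> {p,q,r,s,t,u}  [seen]
{p,r,s,t,u} --0--> {p,q,r,s,t,u}  [seen]
{p,r,s,t,u} --1--> {p,q,r,s,t,u}  [seen]
Reachable DFA states: {p}, {r,t,u}, {p,q,r,s,u}, {p,q,s,t}, {p,q,r,t}, {p,q,r,s,t,u}, {p,r,s,t,u}.

7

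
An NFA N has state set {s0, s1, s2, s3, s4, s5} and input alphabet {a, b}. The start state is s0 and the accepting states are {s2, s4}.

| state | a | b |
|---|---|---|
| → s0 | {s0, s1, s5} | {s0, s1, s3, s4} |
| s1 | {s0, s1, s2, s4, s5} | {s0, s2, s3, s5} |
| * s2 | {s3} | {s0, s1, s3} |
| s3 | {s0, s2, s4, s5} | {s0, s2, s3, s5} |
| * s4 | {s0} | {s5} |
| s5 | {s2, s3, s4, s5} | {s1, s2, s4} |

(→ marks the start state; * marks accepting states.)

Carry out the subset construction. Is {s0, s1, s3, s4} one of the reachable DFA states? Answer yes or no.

Start state of the DFA: {s0}.
{s0} --a--> {s0, s1, s5}  [new]
{s0} --b--> {s0, s1, s3, s4}  [new]
{s0, s1, s5} --a--> {s0, s1, s2, s3, s4, s5}  [new]
{s0, s1, s5} --b--> {s0, s1, s2, s3, s4, s5}  [seen]
{s0, s1, s3, s4} --a--> {s0, s1, s2, s4, s5}  [new]
{s0, s1, s3, s4} --b--> {s0, s1, s2, s3, s4, s5}  [seen]
{s0, s1, s2, s3, s4, s5} --a--> {s0, s1, s2, s3, s4, s5}  [seen]
{s0, s1, s2, s3, s4, s5} --b--> {s0, s1, s2, s3, s4, s5}  [seen]
{s0, s1, s2, s4, s5} --a--> {s0, s1, s2, s3, s4, s5}  [seen]
{s0, s1, s2, s4, s5} --b--> {s0, s1, s2, s3, s4, s5}  [seen]
Reachable DFA states: {s0}, {s0, s1, s5}, {s0, s1, s3, s4}, {s0, s1, s2, s3, s4, s5}, {s0, s1, s2, s4, s5}.
{s0, s1, s3, s4} is among them.

yes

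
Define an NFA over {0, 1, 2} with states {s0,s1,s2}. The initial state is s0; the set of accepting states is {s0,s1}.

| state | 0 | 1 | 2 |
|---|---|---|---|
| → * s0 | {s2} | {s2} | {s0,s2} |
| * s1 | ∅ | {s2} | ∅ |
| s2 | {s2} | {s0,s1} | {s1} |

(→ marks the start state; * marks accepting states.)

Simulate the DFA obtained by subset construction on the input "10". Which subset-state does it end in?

Start: {s0}.
δ(s0,1) = {s2}.
Union: {s2}.
After 1: {s2}.
δ(s2,0) = {s2}.
Union: {s2}.
After 0: {s2}.

{s2}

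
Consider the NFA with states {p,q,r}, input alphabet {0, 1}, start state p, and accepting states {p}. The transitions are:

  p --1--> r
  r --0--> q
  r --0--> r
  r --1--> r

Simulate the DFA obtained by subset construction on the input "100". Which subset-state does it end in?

Start: {p}.
δ(p,1) = {r}.
Union: {r}.
After 1: {r}.
δ(r,0) = {q,r}.
Union: {q,r}.
After 0: {q,r}.
δ(q,0) = ∅; δ(r,0) = {q,r}.
Union: {q,r}.
After 0: {q,r}.

{q,r}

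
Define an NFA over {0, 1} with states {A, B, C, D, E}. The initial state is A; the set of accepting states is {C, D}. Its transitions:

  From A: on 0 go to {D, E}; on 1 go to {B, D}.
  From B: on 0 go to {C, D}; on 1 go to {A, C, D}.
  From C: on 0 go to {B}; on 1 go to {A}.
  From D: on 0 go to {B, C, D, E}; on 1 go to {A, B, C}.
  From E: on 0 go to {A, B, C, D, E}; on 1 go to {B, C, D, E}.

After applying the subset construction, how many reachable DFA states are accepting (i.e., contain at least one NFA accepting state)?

5

Start state of the DFA: {A}.
{A} --0--> {D, E}  [new]
{A} --1--> {B, D}  [new]
{D, E} --0--> {A, B, C, D, E}  [new]
{D, E} --1--> {A, B, C, D, E}  [seen]
{B, D} --0--> {B, C, D, E}  [new]
{B, D} --1--> {A, B, C, D}  [new]
{A, B, C, D, E} --0--> {A, B, C, D, E}  [seen]
{A, B, C, D, E} --1--> {A, B, C, D, E}  [seen]
{B, C, D, E} --0--> {A, B, C, D, E}  [seen]
{B, C, D, E} --1--> {A, B, C, D, E}  [seen]
{A, B, C, D} --0--> {B, C, D, E}  [seen]
{A, B, C, D} --1--> {A, B, C, D}  [seen]
Reachable DFA states: {A}, {D, E}, {B, D}, {A, B, C, D, E}, {B, C, D, E}, {A, B, C, D}.
Accepting DFA states (contain an NFA accepting state): {D, E}, {B, D}, {A, B, C, D, E}, {B, C, D, E}, {A, B, C, D}.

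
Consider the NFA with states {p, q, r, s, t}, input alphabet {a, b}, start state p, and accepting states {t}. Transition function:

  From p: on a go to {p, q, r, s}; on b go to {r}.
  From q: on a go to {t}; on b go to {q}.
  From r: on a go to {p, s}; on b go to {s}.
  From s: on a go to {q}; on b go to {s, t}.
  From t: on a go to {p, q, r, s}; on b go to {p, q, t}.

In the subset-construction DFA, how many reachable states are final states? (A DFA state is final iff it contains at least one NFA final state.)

8

Start state of the DFA: {p}.
{p} --a--> {p, q, r, s}  [new]
{p} --b--> {r}  [new]
{p, q, r, s} --a--> {p, q, r, s, t}  [new]
{p, q, r, s} --b--> {q, r, s, t}  [new]
{r} --a--> {p, s}  [new]
{r} --b--> {s}  [new]
{p, q, r, s, t} --a--> {p, q, r, s, t}  [seen]
{p, q, r, s, t} --b--> {p, q, r, s, t}  [seen]
{q, r, s, t} --a--> {p, q, r, s, t}  [seen]
{q, r, s, t} --b--> {p, q, s, t}  [new]
{p, s} --a--> {p, q, r, s}  [seen]
{p, s} --b--> {r, s, t}  [new]
{s} --a--> {q}  [new]
{s} --b--> {s, t}  [new]
{p, q, s, t} --a--> {p, q, r, s, t}  [seen]
{p, q, s, t} --b--> {p, q, r, s, t}  [seen]
{r, s, t} --a--> {p, q, r, s}  [seen]
{r, s, t} --b--> {p, q, s, t}  [seen]
{q} --a--> {t}  [new]
{q} --b--> {q}  [seen]
{s, t} --a--> {p, q, r, s}  [seen]
{s, t} --b--> {p, q, s, t}  [seen]
{t} --a--> {p, q, r, s}  [seen]
{t} --b--> {p, q, t}  [new]
{p, q, t} --a--> {p, q, r, s, t}  [seen]
{p, q, t} --b--> {p, q, r, t}  [new]
{p, q, r, t} --a--> {p, q, r, s, t}  [seen]
{p, q, r, t} --b--> {p, q, r, s, t}  [seen]
Reachable DFA states: {p}, {p, q, r, s}, {r}, {p, q, r, s, t}, {q, r, s, t}, {p, s}, {s}, {p, q, s, t}, {r, s, t}, {q}, {s, t}, {t}, {p, q, t}, {p, q, r, t}.
Accepting DFA states (contain an NFA accepting state): {p, q, r, s, t}, {q, r, s, t}, {p, q, s, t}, {r, s, t}, {s, t}, {t}, {p, q, t}, {p, q, r, t}.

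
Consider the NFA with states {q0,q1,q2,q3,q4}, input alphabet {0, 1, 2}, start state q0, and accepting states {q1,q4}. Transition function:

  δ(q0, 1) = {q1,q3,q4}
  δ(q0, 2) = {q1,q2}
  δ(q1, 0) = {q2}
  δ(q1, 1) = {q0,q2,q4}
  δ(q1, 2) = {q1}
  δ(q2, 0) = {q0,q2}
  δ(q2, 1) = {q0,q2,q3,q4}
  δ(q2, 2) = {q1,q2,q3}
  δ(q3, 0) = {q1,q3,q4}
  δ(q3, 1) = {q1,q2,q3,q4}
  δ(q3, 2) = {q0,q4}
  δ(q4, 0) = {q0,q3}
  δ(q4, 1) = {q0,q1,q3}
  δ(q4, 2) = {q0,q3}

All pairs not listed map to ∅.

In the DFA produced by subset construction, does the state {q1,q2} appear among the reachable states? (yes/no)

Start state of the DFA: {q0}.
{q0} --0--> ∅  [new]
{q0} --1--> {q1,q3,q4}  [new]
{q0} --2--> {q1,q2}  [new]
∅ --0--> ∅  [seen]
∅ --1--> ∅  [seen]
∅ --2--> ∅  [seen]
{q1,q3,q4} --0--> {q0,q1,q2,q3,q4}  [new]
{q1,q3,q4} --1--> {q0,q1,q2,q3,q4}  [seen]
{q1,q3,q4} --2--> {q0,q1,q3,q4}  [new]
{q1,q2} --0--> {q0,q2}  [new]
{q1,q2} --1--> {q0,q2,q3,q4}  [new]
{q1,q2} --2--> {q1,q2,q3}  [new]
{q0,q1,q2,q3,q4} --0--> {q0,q1,q2,q3,q4}  [seen]
{q0,q1,q2,q3,q4} --1--> {q0,q1,q2,q3,q4}  [seen]
{q0,q1,q2,q3,q4} --2--> {q0,q1,q2,q3,q4}  [seen]
{q0,q1,q3,q4} --0--> {q0,q1,q2,q3,q4}  [seen]
{q0,q1,q3,q4} --1--> {q0,q1,q2,q3,q4}  [seen]
{q0,q1,q3,q4} --2--> {q0,q1,q2,q3,q4}  [seen]
{q0,q2} --0--> {q0,q2}  [seen]
{q0,q2} --1--> {q0,q1,q2,q3,q4}  [seen]
{q0,q2} --2--> {q1,q2,q3}  [seen]
{q0,q2,q3,q4} --0--> {q0,q1,q2,q3,q4}  [seen]
{q0,q2,q3,q4} --1--> {q0,q1,q2,q3,q4}  [seen]
{q0,q2,q3,q4} --2--> {q0,q1,q2,q3,q4}  [seen]
{q1,q2,q3} --0--> {q0,q1,q2,q3,q4}  [seen]
{q1,q2,q3} --1--> {q0,q1,q2,q3,q4}  [seen]
{q1,q2,q3} --2--> {q0,q1,q2,q3,q4}  [seen]
Reachable DFA states: {q0}, ∅, {q1,q3,q4}, {q1,q2}, {q0,q1,q2,q3,q4}, {q0,q1,q3,q4}, {q0,q2}, {q0,q2,q3,q4}, {q1,q2,q3}.
{q1,q2} is among them.

yes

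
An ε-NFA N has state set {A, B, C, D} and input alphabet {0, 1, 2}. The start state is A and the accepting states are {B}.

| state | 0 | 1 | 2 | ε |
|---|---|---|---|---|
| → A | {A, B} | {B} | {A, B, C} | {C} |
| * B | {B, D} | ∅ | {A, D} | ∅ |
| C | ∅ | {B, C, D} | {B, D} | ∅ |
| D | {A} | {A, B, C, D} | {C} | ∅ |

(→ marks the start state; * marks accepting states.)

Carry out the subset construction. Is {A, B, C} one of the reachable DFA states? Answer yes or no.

yes

Start state of the DFA: {A, C} (ε-closure of the NFA start).
{A, C} --0--> {A, B, C}  [new]
{A, C} --1--> {B, C, D}  [new]
{A, C} --2--> {A, B, C, D}  [new]
{A, B, C} --0--> {A, B, C, D}  [seen]
{A, B, C} --1--> {B, C, D}  [seen]
{A, B, C} --2--> {A, B, C, D}  [seen]
{B, C, D} --0--> {A, B, C, D}  [seen]
{B, C, D} --1--> {A, B, C, D}  [seen]
{B, C, D} --2--> {A, B, C, D}  [seen]
{A, B, C, D} --0--> {A, B, C, D}  [seen]
{A, B, C, D} --1--> {A, B, C, D}  [seen]
{A, B, C, D} --2--> {A, B, C, D}  [seen]
Reachable DFA states: {A, C}, {A, B, C}, {B, C, D}, {A, B, C, D}.
{A, B, C} is among them.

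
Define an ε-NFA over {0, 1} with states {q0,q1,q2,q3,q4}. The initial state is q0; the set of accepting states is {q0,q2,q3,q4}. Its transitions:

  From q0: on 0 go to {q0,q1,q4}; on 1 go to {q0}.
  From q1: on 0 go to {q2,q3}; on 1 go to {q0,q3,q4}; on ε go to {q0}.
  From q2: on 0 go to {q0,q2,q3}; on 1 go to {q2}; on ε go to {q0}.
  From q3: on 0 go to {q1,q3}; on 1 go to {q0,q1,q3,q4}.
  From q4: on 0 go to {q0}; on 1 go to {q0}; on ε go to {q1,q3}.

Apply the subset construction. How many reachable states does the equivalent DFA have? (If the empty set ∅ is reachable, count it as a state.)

Start state of the DFA: {q0} (ε-closure of the NFA start).
{q0} --0--> {q0,q1,q3,q4}  [new]
{q0} --1--> {q0}  [seen]
{q0,q1,q3,q4} --0--> {q0,q1,q2,q3,q4}  [new]
{q0,q1,q3,q4} --1--> {q0,q1,q3,q4}  [seen]
{q0,q1,q2,q3,q4} --0--> {q0,q1,q2,q3,q4}  [seen]
{q0,q1,q2,q3,q4} --1--> {q0,q1,q2,q3,q4}  [seen]
Reachable DFA states: {q0}, {q0,q1,q3,q4}, {q0,q1,q2,q3,q4}.

3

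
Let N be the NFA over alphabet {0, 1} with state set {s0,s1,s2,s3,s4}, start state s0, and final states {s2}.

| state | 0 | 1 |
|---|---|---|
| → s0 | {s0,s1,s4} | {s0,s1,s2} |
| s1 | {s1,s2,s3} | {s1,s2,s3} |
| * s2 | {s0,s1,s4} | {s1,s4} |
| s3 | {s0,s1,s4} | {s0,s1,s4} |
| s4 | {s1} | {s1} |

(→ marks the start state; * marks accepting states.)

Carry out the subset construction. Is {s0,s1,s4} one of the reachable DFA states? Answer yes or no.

Start state of the DFA: {s0}.
{s0} --0--> {s0,s1,s4}  [new]
{s0} --1--> {s0,s1,s2}  [new]
{s0,s1,s4} --0--> {s0,s1,s2,s3,s4}  [new]
{s0,s1,s4} --1--> {s0,s1,s2,s3}  [new]
{s0,s1,s2} --0--> {s0,s1,s2,s3,s4}  [seen]
{s0,s1,s2} --1--> {s0,s1,s2,s3,s4}  [seen]
{s0,s1,s2,s3,s4} --0--> {s0,s1,s2,s3,s4}  [seen]
{s0,s1,s2,s3,s4} --1--> {s0,s1,s2,s3,s4}  [seen]
{s0,s1,s2,s3} --0--> {s0,s1,s2,s3,s4}  [seen]
{s0,s1,s2,s3} --1--> {s0,s1,s2,s3,s4}  [seen]
Reachable DFA states: {s0}, {s0,s1,s4}, {s0,s1,s2}, {s0,s1,s2,s3,s4}, {s0,s1,s2,s3}.
{s0,s1,s4} is among them.

yes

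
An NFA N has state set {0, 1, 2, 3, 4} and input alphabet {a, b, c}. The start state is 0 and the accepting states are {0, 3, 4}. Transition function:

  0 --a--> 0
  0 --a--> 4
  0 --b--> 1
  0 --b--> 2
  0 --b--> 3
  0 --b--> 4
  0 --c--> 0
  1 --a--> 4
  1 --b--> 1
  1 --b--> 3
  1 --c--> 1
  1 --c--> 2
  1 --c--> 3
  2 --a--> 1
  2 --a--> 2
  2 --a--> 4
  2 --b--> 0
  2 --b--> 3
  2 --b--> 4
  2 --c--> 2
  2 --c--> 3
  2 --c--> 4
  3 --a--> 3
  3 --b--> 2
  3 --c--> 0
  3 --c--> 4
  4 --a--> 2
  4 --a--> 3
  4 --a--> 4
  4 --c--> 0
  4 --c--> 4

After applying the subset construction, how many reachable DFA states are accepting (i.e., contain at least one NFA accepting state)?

Start state of the DFA: {0}.
{0} --a--> {0, 4}  [new]
{0} --b--> {1, 2, 3, 4}  [new]
{0} --c--> {0}  [seen]
{0, 4} --a--> {0, 2, 3, 4}  [new]
{0, 4} --b--> {1, 2, 3, 4}  [seen]
{0, 4} --c--> {0, 4}  [seen]
{1, 2, 3, 4} --a--> {1, 2, 3, 4}  [seen]
{1, 2, 3, 4} --b--> {0, 1, 2, 3, 4}  [new]
{1, 2, 3, 4} --c--> {0, 1, 2, 3, 4}  [seen]
{0, 2, 3, 4} --a--> {0, 1, 2, 3, 4}  [seen]
{0, 2, 3, 4} --b--> {0, 1, 2, 3, 4}  [seen]
{0, 2, 3, 4} --c--> {0, 2, 3, 4}  [seen]
{0, 1, 2, 3, 4} --a--> {0, 1, 2, 3, 4}  [seen]
{0, 1, 2, 3, 4} --b--> {0, 1, 2, 3, 4}  [seen]
{0, 1, 2, 3, 4} --c--> {0, 1, 2, 3, 4}  [seen]
Reachable DFA states: {0}, {0, 4}, {1, 2, 3, 4}, {0, 2, 3, 4}, {0, 1, 2, 3, 4}.
Accepting DFA states (contain an NFA accepting state): {0}, {0, 4}, {1, 2, 3, 4}, {0, 2, 3, 4}, {0, 1, 2, 3, 4}.

5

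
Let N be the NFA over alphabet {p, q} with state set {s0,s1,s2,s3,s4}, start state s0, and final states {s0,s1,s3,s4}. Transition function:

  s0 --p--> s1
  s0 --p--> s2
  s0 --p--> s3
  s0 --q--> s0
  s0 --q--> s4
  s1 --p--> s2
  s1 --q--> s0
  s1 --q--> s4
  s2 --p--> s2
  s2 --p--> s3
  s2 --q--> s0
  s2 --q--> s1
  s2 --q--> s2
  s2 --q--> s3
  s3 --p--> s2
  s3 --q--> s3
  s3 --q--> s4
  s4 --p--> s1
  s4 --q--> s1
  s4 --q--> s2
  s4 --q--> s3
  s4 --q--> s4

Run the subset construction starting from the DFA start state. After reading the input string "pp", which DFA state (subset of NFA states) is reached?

{s2,s3}

Start: {s0}.
δ(s0,p) = {s1,s2,s3}.
Union: {s1,s2,s3}.
After p: {s1,s2,s3}.
δ(s1,p) = {s2}; δ(s2,p) = {s2,s3}; δ(s3,p) = {s2}.
Union: {s2,s3}.
After p: {s2,s3}.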